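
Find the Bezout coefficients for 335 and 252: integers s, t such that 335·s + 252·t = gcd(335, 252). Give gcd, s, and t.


Euclidean algorithm on (335, 252) — divide until remainder is 0:
  335 = 1 · 252 + 83
  252 = 3 · 83 + 3
  83 = 27 · 3 + 2
  3 = 1 · 2 + 1
  2 = 2 · 1 + 0
gcd(335, 252) = 1.
Track Bezout coefficients alongside the remainders: start with r₀ = 335 = a·1 + b·0 (s = 1, t = 0) and r₁ = 252 = a·0 + b·1 (s = 0, t = 1); each new remainder r_{k+1} = r_{k-1} − q_k·r_k inherits s_{k+1} = s_{k-1} − q_k·s_k, t_{k+1} = t_{k-1} − q_k·t_k, so r_k = a·s_k + b·t_k at every step:
  q = 1: r = 83, s = 1 − 1·0 = 1, t = 0 − 1·1 = -1  (check: 335·1 + 252·(-1) = 83)
  q = 3: r = 3, s = 0 − 3·1 = -3, t = 1 − 3·(-1) = 4  (check: 335·(-3) + 252·4 = 3)
  q = 27: r = 2, s = 1 − 27·(-3) = 82, t = -1 − 27·4 = -109  (check: 335·82 + 252·(-109) = 2)
  q = 1: r = 1, s = -3 − 1·82 = -85, t = 4 − 1·(-109) = 113  (check: 335·(-85) + 252·113 = 1)
The row with r = 1 (the gcd) gives the Bezout coefficients s = -85, t = 113.
Result: 335 · (-85) + 252 · (113) = 1.

gcd(335, 252) = 1; s = -85, t = 113 (check: 335·(-85) + 252·113 = 1).


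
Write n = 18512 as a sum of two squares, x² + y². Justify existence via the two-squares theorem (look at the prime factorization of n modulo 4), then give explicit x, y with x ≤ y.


Step 1: Factor n = 18512 = 2^4 · 13 · 89.
Step 2: Check the mod-4 condition on each prime factor: 2 = 2 (special); 13 ≡ 1 (mod 4), exponent 1; 89 ≡ 1 (mod 4), exponent 1.
All primes ≡ 3 (mod 4) appear to even exponent (or don't appear), so by the two-squares theorem n IS expressible as a sum of two squares.
Step 3: Build a representation. Group n = k² · m with k = 4 and m = 13 · 89 = 1157 (a product of primes ≡ 1 (mod 4)); a representation of m scales to one of n via (k·x)² + (k·y)² = k²(x² + y²). Each prime p ≡ 1 (mod 4) is itself a sum of two squares; find a² by testing p − a² for a perfect square:
  13: 13 − 1² = 12, 13 − 2² = 9 = 3² ⇒ 13 = 2² + 3².
  89: 89 − 1² = 88, 89 − 2² = 85, 89 − 3² = 80, 89 − 4² = 73, 89 − 5² = 64 = 8² ⇒ 89 = 5² + 8².
  Combine using the Brahmagupta–Fibonacci identity (a² + b²)(c² + d²) = (ac − bd)² + (ad + bc)² = (ac + bd)² + (ad − bc)²:
  13 · 89 = 1157: from (2² + 3²)(5² + 8²), take (2·5 − 3·8, 2·8 + 3·5) = (10 − 24, 16 + 15) = (-14, 31); dropping signs (only squares matter) gives (14, 31); check 14² + 31² = 196 + 961 = 1157 ✓.
  Scale by k = 4: (4·14, 4·31) = (56, 124).
Step 4: Order so x ≤ y and verify: 56² + 124² = 3136 + 15376 = 18512 = n. ✓

n = 18512 = 56² + 124² (one valid representation with x ≤ y).


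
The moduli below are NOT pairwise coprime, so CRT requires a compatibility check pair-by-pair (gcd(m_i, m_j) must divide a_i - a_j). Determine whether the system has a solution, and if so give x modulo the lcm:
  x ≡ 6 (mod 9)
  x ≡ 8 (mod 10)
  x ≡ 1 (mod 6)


Moduli 9, 10, 6 are not pairwise coprime, so CRT works modulo lcm(m_i) when all pairwise compatibility conditions hold.
Pairwise compatibility: gcd(m_i, m_j) must divide a_i - a_j for every pair.
Merge one congruence at a time:
  Start: x ≡ 6 (mod 9).
  Combine with x ≡ 8 (mod 10): gcd(9, 10) = 1; 8 - 6 = 2, which IS divisible by 1, so compatible.
    Write x = 6 + 9·t and substitute into x ≡ 8 (mod 10): 9·t ≡ 8 − 6 = 2 (mod 10).
    The inverse of 9 mod 10 is 9 (since 9·9 = 81 = 8·10 + 1), so t ≡ 9·2 = 18 ≡ 8 (mod 10).
    Then x = 6 + 9·8 = 78, valid modulo lcm(9, 10) = 90: x ≡ 78 (mod 90).
  Combine with x ≡ 1 (mod 6): gcd(90, 6) = 6, and 1 - 78 = -77 is NOT divisible by 6.
    ⇒ system is inconsistent (no integer solution).

No solution (the system is inconsistent).


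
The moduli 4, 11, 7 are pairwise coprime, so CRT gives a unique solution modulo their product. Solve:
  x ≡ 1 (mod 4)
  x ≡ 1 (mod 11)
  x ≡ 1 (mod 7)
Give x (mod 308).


Moduli 4, 11, 7 are pairwise coprime; by CRT there is a unique solution modulo M = 4 · 11 · 7 = 308.
Solve pairwise, accumulating the modulus:
  Start with x ≡ 1 (mod 4).
  Combine with x ≡ 1 (mod 11): since gcd(4, 11) = 1, we get a unique residue mod 44.
    Write x = 1 + 4·t and substitute into x ≡ 1 (mod 11): 4·t ≡ 1 − 1 = 0 (mod 11).
    The inverse of 4 mod 11 is 3 (since 4·3 = 12 = 1·11 + 1), so t ≡ 3·0 = 0 ≡ 0 (mod 11).
    Then x = 1 + 4·0 = 1, valid modulo lcm(4, 11) = 44: x ≡ 1 (mod 44).
  Combine with x ≡ 1 (mod 7): since gcd(44, 7) = 1, we get a unique residue mod 308.
    Write x = 1 + 44·t and substitute into x ≡ 1 (mod 7): 44·t ≡ 1 − 1 = 0 (mod 7).
    Reduce coefficients mod 7: 2·t ≡ 0 (mod 7).
    The inverse of 2 mod 7 is 4 (since 2·4 = 8 = 1·7 + 1), so t ≡ 4·0 = 0 ≡ 0 (mod 7).
    Then x = 1 + 44·0 = 1, valid modulo lcm(44, 7) = 308: x ≡ 1 (mod 308).
Verify: 1 mod 4 = 1 ✓, 1 mod 11 = 1 ✓, 1 mod 7 = 1 ✓.

x ≡ 1 (mod 308).


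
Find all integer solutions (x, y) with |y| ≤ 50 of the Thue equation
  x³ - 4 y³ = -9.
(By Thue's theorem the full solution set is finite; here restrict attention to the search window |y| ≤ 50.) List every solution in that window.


The equation is x³ - 4y³ = -9. For fixed y, x³ = 4·y³ − 9, so a solution requires the RHS to be a perfect cube.
Strategy: iterate y from -50 to 50, compute RHS = 4·y³ − 9, and check whether it is a (positive or negative) perfect cube.
Check small values of y:
  y = 0: RHS = -9 is not a perfect cube.
  y = 1: RHS = -5 is not a perfect cube.
  y = -1: RHS = -13 is not a perfect cube.
  y = 2: RHS = 23 is not a perfect cube.
  y = -2: RHS = -41 is not a perfect cube.
  y = 3: RHS = 99 is not a perfect cube.
  y = -3: RHS = -117 is not a perfect cube.
Continuing the search up to |y| = 50 finds no solutions either.
No (x, y) in the scanned range satisfies the equation.

No integer solutions with |y| ≤ 50.


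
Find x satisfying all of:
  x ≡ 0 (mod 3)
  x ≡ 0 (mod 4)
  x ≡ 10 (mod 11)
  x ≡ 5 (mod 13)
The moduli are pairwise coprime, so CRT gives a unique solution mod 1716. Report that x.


Product of moduli M = 3 · 4 · 11 · 13 = 1716.
Merge one congruence at a time:
  Start: x ≡ 0 (mod 3).
  Combine with x ≡ 0 (mod 4); new modulus lcm = 12.
    Write x = 0 + 3·t and substitute into x ≡ 0 (mod 4): 3·t ≡ 0 − 0 = 0 (mod 4).
    The inverse of 3 mod 4 is 3 (since 3·3 = 9 = 2·4 + 1), so t ≡ 3·0 = 0 ≡ 0 (mod 4).
    Then x = 0 + 3·0 = 0, valid modulo lcm(3, 4) = 12: x ≡ 0 (mod 12).
  Combine with x ≡ 10 (mod 11); new modulus lcm = 132.
    Write x = 0 + 12·t and substitute into x ≡ 10 (mod 11): 12·t ≡ 10 − 0 = 10 (mod 11).
    Reduce coefficients mod 11: 1·t ≡ 10 (mod 11).
    So t ≡ 10 (mod 11).
    Then x = 0 + 12·10 = 120, valid modulo lcm(12, 11) = 132: x ≡ 120 (mod 132).
  Combine with x ≡ 5 (mod 13); new modulus lcm = 1716.
    Write x = 120 + 132·t and substitute into x ≡ 5 (mod 13): 132·t ≡ 5 − 120 = -115 (mod 13).
    Reduce coefficients mod 13: 2·t ≡ 2 (mod 13).
    The inverse of 2 mod 13 is 7 (since 2·7 = 14 = 1·13 + 1), so t ≡ 7·2 = 14 ≡ 1 (mod 13).
    Then x = 120 + 132·1 = 252, valid modulo lcm(132, 13) = 1716: x ≡ 252 (mod 1716).
Verify against each original: 252 mod 3 = 0, 252 mod 4 = 0, 252 mod 11 = 10, 252 mod 13 = 5.

x ≡ 252 (mod 1716).


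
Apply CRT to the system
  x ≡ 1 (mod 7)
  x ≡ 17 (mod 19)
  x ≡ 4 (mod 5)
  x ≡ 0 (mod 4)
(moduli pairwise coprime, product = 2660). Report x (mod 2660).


Product of moduli M = 7 · 19 · 5 · 4 = 2660.
Merge one congruence at a time:
  Start: x ≡ 1 (mod 7).
  Combine with x ≡ 17 (mod 19); new modulus lcm = 133.
    Write x = 1 + 7·t and substitute into x ≡ 17 (mod 19): 7·t ≡ 17 − 1 = 16 (mod 19).
    The inverse of 7 mod 19 is 11 (since 7·11 = 77 = 4·19 + 1), so t ≡ 11·16 = 176 ≡ 5 (mod 19).
    Then x = 1 + 7·5 = 36, valid modulo lcm(7, 19) = 133: x ≡ 36 (mod 133).
  Combine with x ≡ 4 (mod 5); new modulus lcm = 665.
    Write x = 36 + 133·t and substitute into x ≡ 4 (mod 5): 133·t ≡ 4 − 36 = -32 (mod 5).
    Reduce coefficients mod 5: 3·t ≡ 3 (mod 5).
    The inverse of 3 mod 5 is 2 (since 3·2 = 6 = 1·5 + 1), so t ≡ 2·3 = 6 ≡ 1 (mod 5).
    Then x = 36 + 133·1 = 169, valid modulo lcm(133, 5) = 665: x ≡ 169 (mod 665).
  Combine with x ≡ 0 (mod 4); new modulus lcm = 2660.
    Write x = 169 + 665·t and substitute into x ≡ 0 (mod 4): 665·t ≡ 0 − 169 = -169 (mod 4).
    Reduce coefficients mod 4: 1·t ≡ 3 (mod 4).
    So t ≡ 3 (mod 4).
    Then x = 169 + 665·3 = 2164, valid modulo lcm(665, 4) = 2660: x ≡ 2164 (mod 2660).
Verify against each original: 2164 mod 7 = 1, 2164 mod 19 = 17, 2164 mod 5 = 4, 2164 mod 4 = 0.

x ≡ 2164 (mod 2660).


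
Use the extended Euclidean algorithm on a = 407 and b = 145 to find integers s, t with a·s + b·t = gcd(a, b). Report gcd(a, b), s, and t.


Euclidean algorithm on (407, 145) — divide until remainder is 0:
  407 = 2 · 145 + 117
  145 = 1 · 117 + 28
  117 = 4 · 28 + 5
  28 = 5 · 5 + 3
  5 = 1 · 3 + 2
  3 = 1 · 2 + 1
  2 = 2 · 1 + 0
gcd(407, 145) = 1.
Track Bezout coefficients alongside the remainders: start with r₀ = 407 = a·1 + b·0 (s = 1, t = 0) and r₁ = 145 = a·0 + b·1 (s = 0, t = 1); each new remainder r_{k+1} = r_{k-1} − q_k·r_k inherits s_{k+1} = s_{k-1} − q_k·s_k, t_{k+1} = t_{k-1} − q_k·t_k, so r_k = a·s_k + b·t_k at every step:
  q = 2: r = 117, s = 1 − 2·0 = 1, t = 0 − 2·1 = -2  (check: 407·1 + 145·(-2) = 117)
  q = 1: r = 28, s = 0 − 1·1 = -1, t = 1 − 1·(-2) = 3  (check: 407·(-1) + 145·3 = 28)
  q = 4: r = 5, s = 1 − 4·(-1) = 5, t = -2 − 4·3 = -14  (check: 407·5 + 145·(-14) = 5)
  q = 5: r = 3, s = -1 − 5·5 = -26, t = 3 − 5·(-14) = 73  (check: 407·(-26) + 145·73 = 3)
  q = 1: r = 2, s = 5 − 1·(-26) = 31, t = -14 − 1·73 = -87  (check: 407·31 + 145·(-87) = 2)
  q = 1: r = 1, s = -26 − 1·31 = -57, t = 73 − 1·(-87) = 160  (check: 407·(-57) + 145·160 = 1)
The row with r = 1 (the gcd) gives the Bezout coefficients s = -57, t = 160.
Result: 407 · (-57) + 145 · (160) = 1.

gcd(407, 145) = 1; s = -57, t = 160 (check: 407·(-57) + 145·160 = 1).


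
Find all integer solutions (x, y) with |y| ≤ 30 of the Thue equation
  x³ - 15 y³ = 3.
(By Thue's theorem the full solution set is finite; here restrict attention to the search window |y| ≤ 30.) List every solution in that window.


The equation is x³ - 15y³ = 3. For fixed y, x³ = 15·y³ + 3, so a solution requires the RHS to be a perfect cube.
Strategy: iterate y from -30 to 30, compute RHS = 15·y³ + 3, and check whether it is a (positive or negative) perfect cube.
Check small values of y:
  y = 0: RHS = 3 is not a perfect cube.
  y = 1: RHS = 18 is not a perfect cube.
  y = -1: RHS = -12 is not a perfect cube.
  y = 2: RHS = 123 is not a perfect cube.
  y = -2: RHS = -117 is not a perfect cube.
  y = 3: RHS = 408 is not a perfect cube.
  y = -3: RHS = -402 is not a perfect cube.
Continuing the search up to |y| = 30 finds no solutions either.
No (x, y) in the scanned range satisfies the equation.

No integer solutions with |y| ≤ 30.


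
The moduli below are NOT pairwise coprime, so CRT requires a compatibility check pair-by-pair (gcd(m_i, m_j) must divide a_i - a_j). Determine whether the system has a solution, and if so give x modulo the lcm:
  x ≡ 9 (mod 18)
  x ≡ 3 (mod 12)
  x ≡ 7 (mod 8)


Moduli 18, 12, 8 are not pairwise coprime, so CRT works modulo lcm(m_i) when all pairwise compatibility conditions hold.
Pairwise compatibility: gcd(m_i, m_j) must divide a_i - a_j for every pair.
Merge one congruence at a time:
  Start: x ≡ 9 (mod 18).
  Combine with x ≡ 3 (mod 12): gcd(18, 12) = 6; 3 - 9 = -6, which IS divisible by 6, so compatible.
    Write x = 9 + 18·t and substitute into x ≡ 3 (mod 12): 18·t ≡ 3 − 9 = -6 (mod 12).
    Divide the congruence (and modulus) by g = 6: 3·t ≡ -1 (mod 2).
    Reduce coefficients mod 2: 1·t ≡ 1 (mod 2).
    So t ≡ 1 (mod 2).
    Then x = 9 + 18·1 = 27, valid modulo lcm(18, 12) = 36: x ≡ 27 (mod 36).
  Combine with x ≡ 7 (mod 8): gcd(36, 8) = 4; 7 - 27 = -20, which IS divisible by 4, so compatible.
    Write x = 27 + 36·t and substitute into x ≡ 7 (mod 8): 36·t ≡ 7 − 27 = -20 (mod 8).
    Divide the congruence (and modulus) by g = 4: 9·t ≡ -5 (mod 2).
    Reduce coefficients mod 2: 1·t ≡ 1 (mod 2).
    So t ≡ 1 (mod 2).
    Then x = 27 + 36·1 = 63, valid modulo lcm(36, 8) = 72: x ≡ 63 (mod 72).
Verify: 63 mod 18 = 9, 63 mod 12 = 3, 63 mod 8 = 7.

x ≡ 63 (mod 72).


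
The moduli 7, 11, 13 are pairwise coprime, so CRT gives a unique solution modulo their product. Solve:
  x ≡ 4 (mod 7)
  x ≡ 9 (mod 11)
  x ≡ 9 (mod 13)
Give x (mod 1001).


Moduli 7, 11, 13 are pairwise coprime; by CRT there is a unique solution modulo M = 7 · 11 · 13 = 1001.
Solve pairwise, accumulating the modulus:
  Start with x ≡ 4 (mod 7).
  Combine with x ≡ 9 (mod 11): since gcd(7, 11) = 1, we get a unique residue mod 77.
    Write x = 4 + 7·t and substitute into x ≡ 9 (mod 11): 7·t ≡ 9 − 4 = 5 (mod 11).
    The inverse of 7 mod 11 is 8 (since 7·8 = 56 = 5·11 + 1), so t ≡ 8·5 = 40 ≡ 7 (mod 11).
    Then x = 4 + 7·7 = 53, valid modulo lcm(7, 11) = 77: x ≡ 53 (mod 77).
  Combine with x ≡ 9 (mod 13): since gcd(77, 13) = 1, we get a unique residue mod 1001.
    Write x = 53 + 77·t and substitute into x ≡ 9 (mod 13): 77·t ≡ 9 − 53 = -44 (mod 13).
    Reduce coefficients mod 13: 12·t ≡ 8 (mod 13).
    The inverse of 12 mod 13 is 12 (since 12·12 = 144 = 11·13 + 1), so t ≡ 12·8 = 96 ≡ 5 (mod 13).
    Then x = 53 + 77·5 = 438, valid modulo lcm(77, 13) = 1001: x ≡ 438 (mod 1001).
Verify: 438 mod 7 = 4 ✓, 438 mod 11 = 9 ✓, 438 mod 13 = 9 ✓.

x ≡ 438 (mod 1001).


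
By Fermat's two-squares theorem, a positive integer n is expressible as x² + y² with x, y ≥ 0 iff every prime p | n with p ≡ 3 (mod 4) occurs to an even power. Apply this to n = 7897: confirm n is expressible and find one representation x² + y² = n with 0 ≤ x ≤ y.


Step 1: Factor n = 7897 = 53 · 149.
Step 2: Check the mod-4 condition on each prime factor: 53 ≡ 1 (mod 4), exponent 1; 149 ≡ 1 (mod 4), exponent 1.
All primes ≡ 3 (mod 4) appear to even exponent (or don't appear), so by the two-squares theorem n IS expressible as a sum of two squares.
Step 3: Build a representation. Here n = 53 · 149 is a product of primes ≡ 1 (mod 4). Each prime p ≡ 1 (mod 4) is itself a sum of two squares; find a² by testing p − a² for a perfect square:
  53: 53 − 1² = 52, 53 − 2² = 49 = 7² ⇒ 53 = 2² + 7².
  149: 149 − 1² = 148, 149 − 2² = 145, 149 − 3² = 140, 149 − 4² = 133, 149 − 5² = 124, 149 − 6² = 113, 149 − 7² = 100 = 10² ⇒ 149 = 7² + 10².
  Combine using the Brahmagupta–Fibonacci identity (a² + b²)(c² + d²) = (ac − bd)² + (ad + bc)² = (ac + bd)² + (ad − bc)²:
  53 · 149 = 7897: from (2² + 7²)(7² + 10²), take (2·7 − 7·10, 2·10 + 7·7) = (14 − 70, 20 + 49) = (-56, 69); dropping signs (only squares matter) gives (56, 69); check 56² + 69² = 3136 + 4761 = 7897 ✓.
Step 4: Order so x ≤ y and verify: 56² + 69² = 3136 + 4761 = 7897 = n. ✓

n = 7897 = 56² + 69² (one valid representation with x ≤ y).


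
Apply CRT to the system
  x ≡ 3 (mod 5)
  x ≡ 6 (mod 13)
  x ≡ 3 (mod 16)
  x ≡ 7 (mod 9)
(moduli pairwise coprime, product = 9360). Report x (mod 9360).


Product of moduli M = 5 · 13 · 16 · 9 = 9360.
Merge one congruence at a time:
  Start: x ≡ 3 (mod 5).
  Combine with x ≡ 6 (mod 13); new modulus lcm = 65.
    Write x = 3 + 5·t and substitute into x ≡ 6 (mod 13): 5·t ≡ 6 − 3 = 3 (mod 13).
    The inverse of 5 mod 13 is 8 (since 5·8 = 40 = 3·13 + 1), so t ≡ 8·3 = 24 ≡ 11 (mod 13).
    Then x = 3 + 5·11 = 58, valid modulo lcm(5, 13) = 65: x ≡ 58 (mod 65).
  Combine with x ≡ 3 (mod 16); new modulus lcm = 1040.
    Write x = 58 + 65·t and substitute into x ≡ 3 (mod 16): 65·t ≡ 3 − 58 = -55 (mod 16).
    Reduce coefficients mod 16: 1·t ≡ 9 (mod 16).
    So t ≡ 9 (mod 16).
    Then x = 58 + 65·9 = 643, valid modulo lcm(65, 16) = 1040: x ≡ 643 (mod 1040).
  Combine with x ≡ 7 (mod 9); new modulus lcm = 9360.
    Write x = 643 + 1040·t and substitute into x ≡ 7 (mod 9): 1040·t ≡ 7 − 643 = -636 (mod 9).
    Reduce coefficients mod 9: 5·t ≡ 3 (mod 9).
    The inverse of 5 mod 9 is 2 (since 5·2 = 10 = 1·9 + 1), so t ≡ 2·3 = 6 ≡ 6 (mod 9).
    Then x = 643 + 1040·6 = 6883, valid modulo lcm(1040, 9) = 9360: x ≡ 6883 (mod 9360).
Verify against each original: 6883 mod 5 = 3, 6883 mod 13 = 6, 6883 mod 16 = 3, 6883 mod 9 = 7.

x ≡ 6883 (mod 9360).


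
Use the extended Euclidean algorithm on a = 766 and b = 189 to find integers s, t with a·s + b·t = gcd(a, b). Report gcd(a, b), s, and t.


Euclidean algorithm on (766, 189) — divide until remainder is 0:
  766 = 4 · 189 + 10
  189 = 18 · 10 + 9
  10 = 1 · 9 + 1
  9 = 9 · 1 + 0
gcd(766, 189) = 1.
Track Bezout coefficients alongside the remainders: start with r₀ = 766 = a·1 + b·0 (s = 1, t = 0) and r₁ = 189 = a·0 + b·1 (s = 0, t = 1); each new remainder r_{k+1} = r_{k-1} − q_k·r_k inherits s_{k+1} = s_{k-1} − q_k·s_k, t_{k+1} = t_{k-1} − q_k·t_k, so r_k = a·s_k + b·t_k at every step:
  q = 4: r = 10, s = 1 − 4·0 = 1, t = 0 − 4·1 = -4  (check: 766·1 + 189·(-4) = 10)
  q = 18: r = 9, s = 0 − 18·1 = -18, t = 1 − 18·(-4) = 73  (check: 766·(-18) + 189·73 = 9)
  q = 1: r = 1, s = 1 − 1·(-18) = 19, t = -4 − 1·73 = -77  (check: 766·19 + 189·(-77) = 1)
The row with r = 1 (the gcd) gives the Bezout coefficients s = 19, t = -77.
Result: 766 · (19) + 189 · (-77) = 1.

gcd(766, 189) = 1; s = 19, t = -77 (check: 766·19 + 189·(-77) = 1).


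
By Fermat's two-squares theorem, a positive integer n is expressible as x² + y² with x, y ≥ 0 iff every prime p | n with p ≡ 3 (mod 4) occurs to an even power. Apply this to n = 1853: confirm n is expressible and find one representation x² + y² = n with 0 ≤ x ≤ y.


Step 1: Factor n = 1853 = 17 · 109.
Step 2: Check the mod-4 condition on each prime factor: 17 ≡ 1 (mod 4), exponent 1; 109 ≡ 1 (mod 4), exponent 1.
All primes ≡ 3 (mod 4) appear to even exponent (or don't appear), so by the two-squares theorem n IS expressible as a sum of two squares.
Step 3: Build a representation. Here n = 17 · 109 is a product of primes ≡ 1 (mod 4). Each prime p ≡ 1 (mod 4) is itself a sum of two squares; find a² by testing p − a² for a perfect square:
  17: 17 − 1² = 16 = 4² ⇒ 17 = 1² + 4².
  109: 109 − 1² = 108, 109 − 2² = 105, 109 − 3² = 100 = 10² ⇒ 109 = 3² + 10².
  Combine using the Brahmagupta–Fibonacci identity (a² + b²)(c² + d²) = (ac − bd)² + (ad + bc)² = (ac + bd)² + (ad − bc)²:
  17 · 109 = 1853: from (1² + 4²)(3² + 10²), take (1·3 − 4·10, 1·10 + 4·3) = (3 − 40, 10 + 12) = (-37, 22); dropping signs (only squares matter) gives (37, 22); check 37² + 22² = 1369 + 484 = 1853 ✓.
Step 4: Order so x ≤ y and verify: 22² + 37² = 484 + 1369 = 1853 = n. ✓

n = 1853 = 22² + 37² (one valid representation with x ≤ y).


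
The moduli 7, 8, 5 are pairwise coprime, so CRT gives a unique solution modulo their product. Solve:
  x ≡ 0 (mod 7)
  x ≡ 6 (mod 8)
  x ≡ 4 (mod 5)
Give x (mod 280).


Moduli 7, 8, 5 are pairwise coprime; by CRT there is a unique solution modulo M = 7 · 8 · 5 = 280.
Solve pairwise, accumulating the modulus:
  Start with x ≡ 0 (mod 7).
  Combine with x ≡ 6 (mod 8): since gcd(7, 8) = 1, we get a unique residue mod 56.
    Write x = 0 + 7·t and substitute into x ≡ 6 (mod 8): 7·t ≡ 6 − 0 = 6 (mod 8).
    The inverse of 7 mod 8 is 7 (since 7·7 = 49 = 6·8 + 1), so t ≡ 7·6 = 42 ≡ 2 (mod 8).
    Then x = 0 + 7·2 = 14, valid modulo lcm(7, 8) = 56: x ≡ 14 (mod 56).
  Combine with x ≡ 4 (mod 5): since gcd(56, 5) = 1, we get a unique residue mod 280.
    Write x = 14 + 56·t and substitute into x ≡ 4 (mod 5): 56·t ≡ 4 − 14 = -10 (mod 5).
    Reduce coefficients mod 5: 1·t ≡ 0 (mod 5).
    So t ≡ 0 (mod 5).
    Then x = 14 + 56·0 = 14, valid modulo lcm(56, 5) = 280: x ≡ 14 (mod 280).
Verify: 14 mod 7 = 0 ✓, 14 mod 8 = 6 ✓, 14 mod 5 = 4 ✓.

x ≡ 14 (mod 280).


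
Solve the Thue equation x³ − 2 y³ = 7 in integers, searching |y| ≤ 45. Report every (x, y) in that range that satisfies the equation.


The equation is x³ - 2y³ = 7. For fixed y, x³ = 2·y³ + 7, so a solution requires the RHS to be a perfect cube.
Strategy: iterate y from -45 to 45, compute RHS = 2·y³ + 7, and check whether it is a (positive or negative) perfect cube.
Check small values of y:
  y = 0: RHS = 7 is not a perfect cube.
  y = 1: RHS = 9 is not a perfect cube.
  y = -1: RHS = 5 is not a perfect cube.
  y = 2: RHS = 23 is not a perfect cube.
  y = -2: RHS = -9 is not a perfect cube.
  y = 3: RHS = 61 is not a perfect cube.
  y = -3: RHS = -47 is not a perfect cube.
Continuing the search up to |y| = 45 finds no solutions either.
No (x, y) in the scanned range satisfies the equation.

No integer solutions with |y| ≤ 45.


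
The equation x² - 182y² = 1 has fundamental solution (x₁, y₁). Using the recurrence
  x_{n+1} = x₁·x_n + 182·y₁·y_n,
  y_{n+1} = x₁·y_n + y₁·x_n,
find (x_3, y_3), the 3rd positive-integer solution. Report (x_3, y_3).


Step 1: Find the fundamental solution (x₁, y₁) of x² - 182y² = 1.
  Expand √182 as a continued fraction. a₀ = ⌊√182⌋ = 13; iterate m_{k+1} = d_k·a_k − m_k, d_{k+1} = (182 − m_{k+1}²)/d_k, a_{k+1} = ⌊(a₀ + m_{k+1})/d_{k+1}⌋ (starting m₀ = 0, d₀ = 1), with convergents p_k = a_k·p_{k-1} + p_{k-2}, q_k = a_k·q_{k-1} + q_{k-2} (p₋₁ = 1, q₋₁ = 0):
  k = 0: a₀ = 13; p₀/q₀ = 13/1; p₀² − 182·q₀² = 169 − 182 = -13.
  k = 1: m = 13, d = 13, a = ⌊(13 + 13)/13⌋ = 2; p/q = (2·13 + 1)/(2·1 + 0) = 27/2; p² − 182·q² = 729 − 728 = 1.
  The first convergent with p² − 182·q² = 1 gives the fundamental solution (x₁, y₁) = (27, 2).
Step 2: Apply the recurrence (x_{n+1}, y_{n+1}) = (x₁x_n + 182y₁y_n, x₁y_n + y₁x_n) repeatedly.
  From (x_1, y_1) = (27, 2): x_2 = 27·27 + 182·2·2 = 1457; y_2 = 27·2 + 2·27 = 108.
  From (x_2, y_2) = (1457, 108): x_3 = 27·1457 + 182·2·108 = 78651; y_3 = 27·108 + 2·1457 = 5830.
Step 3: Verify x_3² - 182·y_3² = 6185979801 - 6185979800 = 1 (should be 1). ✓

(x_1, y_1) = (27, 2); (x_3, y_3) = (78651, 5830).


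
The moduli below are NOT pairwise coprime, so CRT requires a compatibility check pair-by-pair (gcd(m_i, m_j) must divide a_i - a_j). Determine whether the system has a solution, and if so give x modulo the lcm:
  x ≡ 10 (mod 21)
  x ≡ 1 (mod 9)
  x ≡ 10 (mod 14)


Moduli 21, 9, 14 are not pairwise coprime, so CRT works modulo lcm(m_i) when all pairwise compatibility conditions hold.
Pairwise compatibility: gcd(m_i, m_j) must divide a_i - a_j for every pair.
Merge one congruence at a time:
  Start: x ≡ 10 (mod 21).
  Combine with x ≡ 1 (mod 9): gcd(21, 9) = 3; 1 - 10 = -9, which IS divisible by 3, so compatible.
    Write x = 10 + 21·t and substitute into x ≡ 1 (mod 9): 21·t ≡ 1 − 10 = -9 (mod 9).
    Divide the congruence (and modulus) by g = 3: 7·t ≡ -3 (mod 3).
    Reduce coefficients mod 3: 1·t ≡ 0 (mod 3).
    So t ≡ 0 (mod 3).
    Then x = 10 + 21·0 = 10, valid modulo lcm(21, 9) = 63: x ≡ 10 (mod 63).
  Combine with x ≡ 10 (mod 14): gcd(63, 14) = 7; 10 - 10 = 0, which IS divisible by 7, so compatible.
    Write x = 10 + 63·t and substitute into x ≡ 10 (mod 14): 63·t ≡ 10 − 10 = 0 (mod 14).
    Divide the congruence (and modulus) by g = 7: 9·t ≡ 0 (mod 2).
    Reduce coefficients mod 2: 1·t ≡ 0 (mod 2).
    So t ≡ 0 (mod 2).
    Then x = 10 + 63·0 = 10, valid modulo lcm(63, 14) = 126: x ≡ 10 (mod 126).
Verify: 10 mod 21 = 10, 10 mod 9 = 1, 10 mod 14 = 10.

x ≡ 10 (mod 126).


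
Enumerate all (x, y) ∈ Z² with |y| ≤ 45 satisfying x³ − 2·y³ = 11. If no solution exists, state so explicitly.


The equation is x³ - 2y³ = 11. For fixed y, x³ = 2·y³ + 11, so a solution requires the RHS to be a perfect cube.
Strategy: iterate y from -45 to 45, compute RHS = 2·y³ + 11, and check whether it is a (positive or negative) perfect cube.
Check small values of y:
  y = 0: RHS = 11 is not a perfect cube.
  y = 1: RHS = 13 is not a perfect cube.
  y = -1: RHS = 9 is not a perfect cube.
  y = 2: RHS = 27 = (3)³ ⇒ x = 3 works.
  y = -2: RHS = -5 is not a perfect cube.
  y = 3: RHS = 65 is not a perfect cube.
  y = -3: RHS = -43 is not a perfect cube.
Continuing the search up to |y| = 45 finds no further solutions beyond those listed.
Collected solutions: (3, 2).

Solutions (with |y| ≤ 45): (3, 2).


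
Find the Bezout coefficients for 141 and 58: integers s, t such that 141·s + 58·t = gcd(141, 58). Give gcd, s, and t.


Euclidean algorithm on (141, 58) — divide until remainder is 0:
  141 = 2 · 58 + 25
  58 = 2 · 25 + 8
  25 = 3 · 8 + 1
  8 = 8 · 1 + 0
gcd(141, 58) = 1.
Track Bezout coefficients alongside the remainders: start with r₀ = 141 = a·1 + b·0 (s = 1, t = 0) and r₁ = 58 = a·0 + b·1 (s = 0, t = 1); each new remainder r_{k+1} = r_{k-1} − q_k·r_k inherits s_{k+1} = s_{k-1} − q_k·s_k, t_{k+1} = t_{k-1} − q_k·t_k, so r_k = a·s_k + b·t_k at every step:
  q = 2: r = 25, s = 1 − 2·0 = 1, t = 0 − 2·1 = -2  (check: 141·1 + 58·(-2) = 25)
  q = 2: r = 8, s = 0 − 2·1 = -2, t = 1 − 2·(-2) = 5  (check: 141·(-2) + 58·5 = 8)
  q = 3: r = 1, s = 1 − 3·(-2) = 7, t = -2 − 3·5 = -17  (check: 141·7 + 58·(-17) = 1)
The row with r = 1 (the gcd) gives the Bezout coefficients s = 7, t = -17.
Result: 141 · (7) + 58 · (-17) = 1.

gcd(141, 58) = 1; s = 7, t = -17 (check: 141·7 + 58·(-17) = 1).


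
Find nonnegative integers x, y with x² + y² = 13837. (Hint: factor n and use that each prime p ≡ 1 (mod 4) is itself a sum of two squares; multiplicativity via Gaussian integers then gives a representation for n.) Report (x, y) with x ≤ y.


Step 1: Factor n = 13837 = 101 · 137.
Step 2: Check the mod-4 condition on each prime factor: 101 ≡ 1 (mod 4), exponent 1; 137 ≡ 1 (mod 4), exponent 1.
All primes ≡ 3 (mod 4) appear to even exponent (or don't appear), so by the two-squares theorem n IS expressible as a sum of two squares.
Step 3: Build a representation. Here n = 101 · 137 is a product of primes ≡ 1 (mod 4). Each prime p ≡ 1 (mod 4) is itself a sum of two squares; find a² by testing p − a² for a perfect square:
  101: 101 − 1² = 100 = 10² ⇒ 101 = 1² + 10².
  137: 137 − 1² = 136, 137 − 2² = 133, 137 − 3² = 128, 137 − 4² = 121 = 11² ⇒ 137 = 4² + 11².
  Combine using the Brahmagupta–Fibonacci identity (a² + b²)(c² + d²) = (ac − bd)² + (ad + bc)² = (ac + bd)² + (ad − bc)²:
  101 · 137 = 13837: from (1² + 10²)(4² + 11²), take (1·4 − 10·11, 1·11 + 10·4) = (4 − 110, 11 + 40) = (-106, 51); dropping signs (only squares matter) gives (106, 51); check 106² + 51² = 11236 + 2601 = 13837 ✓.
Step 4: Order so x ≤ y and verify: 51² + 106² = 2601 + 11236 = 13837 = n. ✓

n = 13837 = 51² + 106² (one valid representation with x ≤ y).


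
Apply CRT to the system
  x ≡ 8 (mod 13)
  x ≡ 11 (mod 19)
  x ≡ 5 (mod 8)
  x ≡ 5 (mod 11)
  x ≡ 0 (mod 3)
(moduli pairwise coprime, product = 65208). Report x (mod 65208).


Product of moduli M = 13 · 19 · 8 · 11 · 3 = 65208.
Merge one congruence at a time:
  Start: x ≡ 8 (mod 13).
  Combine with x ≡ 11 (mod 19); new modulus lcm = 247.
    Write x = 8 + 13·t and substitute into x ≡ 11 (mod 19): 13·t ≡ 11 − 8 = 3 (mod 19).
    The inverse of 13 mod 19 is 3 (since 13·3 = 39 = 2·19 + 1), so t ≡ 3·3 = 9 ≡ 9 (mod 19).
    Then x = 8 + 13·9 = 125, valid modulo lcm(13, 19) = 247: x ≡ 125 (mod 247).
  Combine with x ≡ 5 (mod 8); new modulus lcm = 1976.
    Write x = 125 + 247·t and substitute into x ≡ 5 (mod 8): 247·t ≡ 5 − 125 = -120 (mod 8).
    Reduce coefficients mod 8: 7·t ≡ 0 (mod 8).
    The inverse of 7 mod 8 is 7 (since 7·7 = 49 = 6·8 + 1), so t ≡ 7·0 = 0 ≡ 0 (mod 8).
    Then x = 125 + 247·0 = 125, valid modulo lcm(247, 8) = 1976: x ≡ 125 (mod 1976).
  Combine with x ≡ 5 (mod 11); new modulus lcm = 21736.
    Write x = 125 + 1976·t and substitute into x ≡ 5 (mod 11): 1976·t ≡ 5 − 125 = -120 (mod 11).
    Reduce coefficients mod 11: 7·t ≡ 1 (mod 11).
    The inverse of 7 mod 11 is 8 (since 7·8 = 56 = 5·11 + 1), so t ≡ 8·1 = 8 ≡ 8 (mod 11).
    Then x = 125 + 1976·8 = 15933, valid modulo lcm(1976, 11) = 21736: x ≡ 15933 (mod 21736).
  Combine with x ≡ 0 (mod 3); new modulus lcm = 65208.
    Write x = 15933 + 21736·t and substitute into x ≡ 0 (mod 3): 21736·t ≡ 0 − 15933 = -15933 (mod 3).
    Reduce coefficients mod 3: 1·t ≡ 0 (mod 3).
    So t ≡ 0 (mod 3).
    Then x = 15933 + 21736·0 = 15933, valid modulo lcm(21736, 3) = 65208: x ≡ 15933 (mod 65208).
Verify against each original: 15933 mod 13 = 8, 15933 mod 19 = 11, 15933 mod 8 = 5, 15933 mod 11 = 5, 15933 mod 3 = 0.

x ≡ 15933 (mod 65208).


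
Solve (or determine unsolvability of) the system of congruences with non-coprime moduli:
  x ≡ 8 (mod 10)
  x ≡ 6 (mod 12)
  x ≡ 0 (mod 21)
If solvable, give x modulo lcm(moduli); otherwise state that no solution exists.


Moduli 10, 12, 21 are not pairwise coprime, so CRT works modulo lcm(m_i) when all pairwise compatibility conditions hold.
Pairwise compatibility: gcd(m_i, m_j) must divide a_i - a_j for every pair.
Merge one congruence at a time:
  Start: x ≡ 8 (mod 10).
  Combine with x ≡ 6 (mod 12): gcd(10, 12) = 2; 6 - 8 = -2, which IS divisible by 2, so compatible.
    Write x = 8 + 10·t and substitute into x ≡ 6 (mod 12): 10·t ≡ 6 − 8 = -2 (mod 12).
    Divide the congruence (and modulus) by g = 2: 5·t ≡ -1 (mod 6).
    Reduce coefficients mod 6: 5·t ≡ 5 (mod 6).
    The inverse of 5 mod 6 is 5 (since 5·5 = 25 = 4·6 + 1), so t ≡ 5·5 = 25 ≡ 1 (mod 6).
    Then x = 8 + 10·1 = 18, valid modulo lcm(10, 12) = 60: x ≡ 18 (mod 60).
  Combine with x ≡ 0 (mod 21): gcd(60, 21) = 3; 0 - 18 = -18, which IS divisible by 3, so compatible.
    Write x = 18 + 60·t and substitute into x ≡ 0 (mod 21): 60·t ≡ 0 − 18 = -18 (mod 21).
    Divide the congruence (and modulus) by g = 3: 20·t ≡ -6 (mod 7).
    Reduce coefficients mod 7: 6·t ≡ 1 (mod 7).
    The inverse of 6 mod 7 is 6 (since 6·6 = 36 = 5·7 + 1), so t ≡ 6·1 = 6 ≡ 6 (mod 7).
    Then x = 18 + 60·6 = 378, valid modulo lcm(60, 21) = 420: x ≡ 378 (mod 420).
Verify: 378 mod 10 = 8, 378 mod 12 = 6, 378 mod 21 = 0.

x ≡ 378 (mod 420).


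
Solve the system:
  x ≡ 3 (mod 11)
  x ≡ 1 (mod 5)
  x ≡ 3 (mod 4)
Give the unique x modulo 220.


Moduli 11, 5, 4 are pairwise coprime; by CRT there is a unique solution modulo M = 11 · 5 · 4 = 220.
Solve pairwise, accumulating the modulus:
  Start with x ≡ 3 (mod 11).
  Combine with x ≡ 1 (mod 5): since gcd(11, 5) = 1, we get a unique residue mod 55.
    Write x = 3 + 11·t and substitute into x ≡ 1 (mod 5): 11·t ≡ 1 − 3 = -2 (mod 5).
    Reduce coefficients mod 5: 1·t ≡ 3 (mod 5).
    So t ≡ 3 (mod 5).
    Then x = 3 + 11·3 = 36, valid modulo lcm(11, 5) = 55: x ≡ 36 (mod 55).
  Combine with x ≡ 3 (mod 4): since gcd(55, 4) = 1, we get a unique residue mod 220.
    Write x = 36 + 55·t and substitute into x ≡ 3 (mod 4): 55·t ≡ 3 − 36 = -33 (mod 4).
    Reduce coefficients mod 4: 3·t ≡ 3 (mod 4).
    The inverse of 3 mod 4 is 3 (since 3·3 = 9 = 2·4 + 1), so t ≡ 3·3 = 9 ≡ 1 (mod 4).
    Then x = 36 + 55·1 = 91, valid modulo lcm(55, 4) = 220: x ≡ 91 (mod 220).
Verify: 91 mod 11 = 3 ✓, 91 mod 5 = 1 ✓, 91 mod 4 = 3 ✓.

x ≡ 91 (mod 220).


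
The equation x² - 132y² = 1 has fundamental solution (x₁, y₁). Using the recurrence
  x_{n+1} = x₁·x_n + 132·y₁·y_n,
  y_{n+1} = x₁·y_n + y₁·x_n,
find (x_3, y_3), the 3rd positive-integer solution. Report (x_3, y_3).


Step 1: Find the fundamental solution (x₁, y₁) of x² - 132y² = 1.
  Expand √132 as a continued fraction. a₀ = ⌊√132⌋ = 11; iterate m_{k+1} = d_k·a_k − m_k, d_{k+1} = (132 − m_{k+1}²)/d_k, a_{k+1} = ⌊(a₀ + m_{k+1})/d_{k+1}⌋ (starting m₀ = 0, d₀ = 1), with convergents p_k = a_k·p_{k-1} + p_{k-2}, q_k = a_k·q_{k-1} + q_{k-2} (p₋₁ = 1, q₋₁ = 0):
  k = 0: a₀ = 11; p₀/q₀ = 11/1; p₀² − 132·q₀² = 121 − 132 = -11.
  k = 1: m = 11, d = 11, a = ⌊(11 + 11)/11⌋ = 2; p/q = (2·11 + 1)/(2·1 + 0) = 23/2; p² − 132·q² = 529 − 528 = 1.
  The first convergent with p² − 132·q² = 1 gives the fundamental solution (x₁, y₁) = (23, 2).
Step 2: Apply the recurrence (x_{n+1}, y_{n+1}) = (x₁x_n + 132y₁y_n, x₁y_n + y₁x_n) repeatedly.
  From (x_1, y_1) = (23, 2): x_2 = 23·23 + 132·2·2 = 1057; y_2 = 23·2 + 2·23 = 92.
  From (x_2, y_2) = (1057, 92): x_3 = 23·1057 + 132·2·92 = 48599; y_3 = 23·92 + 2·1057 = 4230.
Step 3: Verify x_3² - 132·y_3² = 2361862801 - 2361862800 = 1 (should be 1). ✓

(x_1, y_1) = (23, 2); (x_3, y_3) = (48599, 4230).


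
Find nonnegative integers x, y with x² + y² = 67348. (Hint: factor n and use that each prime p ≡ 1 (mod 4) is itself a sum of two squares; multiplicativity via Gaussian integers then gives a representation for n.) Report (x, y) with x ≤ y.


Step 1: Factor n = 67348 = 2^2 · 113 · 149.
Step 2: Check the mod-4 condition on each prime factor: 2 = 2 (special); 113 ≡ 1 (mod 4), exponent 1; 149 ≡ 1 (mod 4), exponent 1.
All primes ≡ 3 (mod 4) appear to even exponent (or don't appear), so by the two-squares theorem n IS expressible as a sum of two squares.
Step 3: Build a representation. Group n = k² · m with k = 2 and m = 113 · 149 = 16837 (a product of primes ≡ 1 (mod 4)); a representation of m scales to one of n via (k·x)² + (k·y)² = k²(x² + y²). Each prime p ≡ 1 (mod 4) is itself a sum of two squares; find a² by testing p − a² for a perfect square:
  113: 113 − 1² = 112, 113 − 2² = 109, 113 − 3² = 104, 113 − 4² = 97, 113 − 5² = 88, 113 − 6² = 77, 113 − 7² = 64 = 8² ⇒ 113 = 7² + 8².
  149: 149 − 1² = 148, 149 − 2² = 145, 149 − 3² = 140, 149 − 4² = 133, 149 − 5² = 124, 149 − 6² = 113, 149 − 7² = 100 = 10² ⇒ 149 = 7² + 10².
  Combine using the Brahmagupta–Fibonacci identity (a² + b²)(c² + d²) = (ac − bd)² + (ad + bc)² = (ac + bd)² + (ad − bc)²:
  113 · 149 = 16837: from (7² + 8²)(7² + 10²), take (7·7 − 8·10, 7·10 + 8·7) = (49 − 80, 70 + 56) = (-31, 126); dropping signs (only squares matter) gives (31, 126); check 31² + 126² = 961 + 15876 = 16837 ✓.
  Scale by k = 2: (2·31, 2·126) = (62, 252).
Step 4: Order so x ≤ y and verify: 62² + 252² = 3844 + 63504 = 67348 = n. ✓

n = 67348 = 62² + 252² (one valid representation with x ≤ y).


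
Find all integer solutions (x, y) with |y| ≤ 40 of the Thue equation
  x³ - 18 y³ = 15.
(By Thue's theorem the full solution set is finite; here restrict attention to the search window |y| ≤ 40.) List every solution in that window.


The equation is x³ - 18y³ = 15. For fixed y, x³ = 18·y³ + 15, so a solution requires the RHS to be a perfect cube.
Strategy: iterate y from -40 to 40, compute RHS = 18·y³ + 15, and check whether it is a (positive or negative) perfect cube.
Check small values of y:
  y = 0: RHS = 15 is not a perfect cube.
  y = 1: RHS = 33 is not a perfect cube.
  y = -1: RHS = -3 is not a perfect cube.
  y = 2: RHS = 159 is not a perfect cube.
  y = -2: RHS = -129 is not a perfect cube.
  y = 3: RHS = 501 is not a perfect cube.
  y = -3: RHS = -471 is not a perfect cube.
Continuing the search up to |y| = 40 finds no solutions either.
No (x, y) in the scanned range satisfies the equation.

No integer solutions with |y| ≤ 40.


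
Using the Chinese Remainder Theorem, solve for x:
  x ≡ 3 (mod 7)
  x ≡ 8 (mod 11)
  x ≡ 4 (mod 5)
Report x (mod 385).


Moduli 7, 11, 5 are pairwise coprime; by CRT there is a unique solution modulo M = 7 · 11 · 5 = 385.
Solve pairwise, accumulating the modulus:
  Start with x ≡ 3 (mod 7).
  Combine with x ≡ 8 (mod 11): since gcd(7, 11) = 1, we get a unique residue mod 77.
    Write x = 3 + 7·t and substitute into x ≡ 8 (mod 11): 7·t ≡ 8 − 3 = 5 (mod 11).
    The inverse of 7 mod 11 is 8 (since 7·8 = 56 = 5·11 + 1), so t ≡ 8·5 = 40 ≡ 7 (mod 11).
    Then x = 3 + 7·7 = 52, valid modulo lcm(7, 11) = 77: x ≡ 52 (mod 77).
  Combine with x ≡ 4 (mod 5): since gcd(77, 5) = 1, we get a unique residue mod 385.
    Write x = 52 + 77·t and substitute into x ≡ 4 (mod 5): 77·t ≡ 4 − 52 = -48 (mod 5).
    Reduce coefficients mod 5: 2·t ≡ 2 (mod 5).
    The inverse of 2 mod 5 is 3 (since 2·3 = 6 = 1·5 + 1), so t ≡ 3·2 = 6 ≡ 1 (mod 5).
    Then x = 52 + 77·1 = 129, valid modulo lcm(77, 5) = 385: x ≡ 129 (mod 385).
Verify: 129 mod 7 = 3 ✓, 129 mod 11 = 8 ✓, 129 mod 5 = 4 ✓.

x ≡ 129 (mod 385).


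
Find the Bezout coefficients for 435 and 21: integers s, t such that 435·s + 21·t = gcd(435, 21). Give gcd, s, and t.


Euclidean algorithm on (435, 21) — divide until remainder is 0:
  435 = 20 · 21 + 15
  21 = 1 · 15 + 6
  15 = 2 · 6 + 3
  6 = 2 · 3 + 0
gcd(435, 21) = 3.
Track Bezout coefficients alongside the remainders: start with r₀ = 435 = a·1 + b·0 (s = 1, t = 0) and r₁ = 21 = a·0 + b·1 (s = 0, t = 1); each new remainder r_{k+1} = r_{k-1} − q_k·r_k inherits s_{k+1} = s_{k-1} − q_k·s_k, t_{k+1} = t_{k-1} − q_k·t_k, so r_k = a·s_k + b·t_k at every step:
  q = 20: r = 15, s = 1 − 20·0 = 1, t = 0 − 20·1 = -20  (check: 435·1 + 21·(-20) = 15)
  q = 1: r = 6, s = 0 − 1·1 = -1, t = 1 − 1·(-20) = 21  (check: 435·(-1) + 21·21 = 6)
  q = 2: r = 3, s = 1 − 2·(-1) = 3, t = -20 − 2·21 = -62  (check: 435·3 + 21·(-62) = 3)
The row with r = 3 (the gcd) gives the Bezout coefficients s = 3, t = -62.
Result: 435 · (3) + 21 · (-62) = 3.

gcd(435, 21) = 3; s = 3, t = -62 (check: 435·3 + 21·(-62) = 3).


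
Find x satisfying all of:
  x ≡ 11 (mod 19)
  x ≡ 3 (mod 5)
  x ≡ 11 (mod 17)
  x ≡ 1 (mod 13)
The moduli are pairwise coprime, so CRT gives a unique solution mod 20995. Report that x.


Product of moduli M = 19 · 5 · 17 · 13 = 20995.
Merge one congruence at a time:
  Start: x ≡ 11 (mod 19).
  Combine with x ≡ 3 (mod 5); new modulus lcm = 95.
    Write x = 11 + 19·t and substitute into x ≡ 3 (mod 5): 19·t ≡ 3 − 11 = -8 (mod 5).
    Reduce coefficients mod 5: 4·t ≡ 2 (mod 5).
    The inverse of 4 mod 5 is 4 (since 4·4 = 16 = 3·5 + 1), so t ≡ 4·2 = 8 ≡ 3 (mod 5).
    Then x = 11 + 19·3 = 68, valid modulo lcm(19, 5) = 95: x ≡ 68 (mod 95).
  Combine with x ≡ 11 (mod 17); new modulus lcm = 1615.
    Write x = 68 + 95·t and substitute into x ≡ 11 (mod 17): 95·t ≡ 11 − 68 = -57 (mod 17).
    Reduce coefficients mod 17: 10·t ≡ 11 (mod 17).
    The inverse of 10 mod 17 is 12 (since 10·12 = 120 = 7·17 + 1), so t ≡ 12·11 = 132 ≡ 13 (mod 17).
    Then x = 68 + 95·13 = 1303, valid modulo lcm(95, 17) = 1615: x ≡ 1303 (mod 1615).
  Combine with x ≡ 1 (mod 13); new modulus lcm = 20995.
    Write x = 1303 + 1615·t and substitute into x ≡ 1 (mod 13): 1615·t ≡ 1 − 1303 = -1302 (mod 13).
    Reduce coefficients mod 13: 3·t ≡ 11 (mod 13).
    The inverse of 3 mod 13 is 9 (since 3·9 = 27 = 2·13 + 1), so t ≡ 9·11 = 99 ≡ 8 (mod 13).
    Then x = 1303 + 1615·8 = 14223, valid modulo lcm(1615, 13) = 20995: x ≡ 14223 (mod 20995).
Verify against each original: 14223 mod 19 = 11, 14223 mod 5 = 3, 14223 mod 17 = 11, 14223 mod 13 = 1.

x ≡ 14223 (mod 20995).


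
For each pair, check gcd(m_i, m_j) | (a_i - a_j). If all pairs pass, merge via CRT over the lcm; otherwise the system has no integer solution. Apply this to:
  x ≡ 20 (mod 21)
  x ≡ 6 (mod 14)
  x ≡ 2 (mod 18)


Moduli 21, 14, 18 are not pairwise coprime, so CRT works modulo lcm(m_i) when all pairwise compatibility conditions hold.
Pairwise compatibility: gcd(m_i, m_j) must divide a_i - a_j for every pair.
Merge one congruence at a time:
  Start: x ≡ 20 (mod 21).
  Combine with x ≡ 6 (mod 14): gcd(21, 14) = 7; 6 - 20 = -14, which IS divisible by 7, so compatible.
    Write x = 20 + 21·t and substitute into x ≡ 6 (mod 14): 21·t ≡ 6 − 20 = -14 (mod 14).
    Divide the congruence (and modulus) by g = 7: 3·t ≡ -2 (mod 2).
    Reduce coefficients mod 2: 1·t ≡ 0 (mod 2).
    So t ≡ 0 (mod 2).
    Then x = 20 + 21·0 = 20, valid modulo lcm(21, 14) = 42: x ≡ 20 (mod 42).
  Combine with x ≡ 2 (mod 18): gcd(42, 18) = 6; 2 - 20 = -18, which IS divisible by 6, so compatible.
    Write x = 20 + 42·t and substitute into x ≡ 2 (mod 18): 42·t ≡ 2 − 20 = -18 (mod 18).
    Divide the congruence (and modulus) by g = 6: 7·t ≡ -3 (mod 3).
    Reduce coefficients mod 3: 1·t ≡ 0 (mod 3).
    So t ≡ 0 (mod 3).
    Then x = 20 + 42·0 = 20, valid modulo lcm(42, 18) = 126: x ≡ 20 (mod 126).
Verify: 20 mod 21 = 20, 20 mod 14 = 6, 20 mod 18 = 2.

x ≡ 20 (mod 126).
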